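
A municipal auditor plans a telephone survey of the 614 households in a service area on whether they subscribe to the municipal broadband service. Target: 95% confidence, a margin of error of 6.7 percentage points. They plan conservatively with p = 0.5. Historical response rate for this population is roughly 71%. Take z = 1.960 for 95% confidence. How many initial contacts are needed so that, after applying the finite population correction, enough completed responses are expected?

224

Completed interviews needed (unadjusted): n₀ = 1.960² × 0.2500 / 0.067² ≈ 213.95 → 214.
FPC for N = 614: n = 214 / (1 + 213/614) = 214 / 1.3469 ≈ 158.88 → 159.
At a 71% response rate, contacts needed = 159 / 0.71 ≈ 223.94 → 224.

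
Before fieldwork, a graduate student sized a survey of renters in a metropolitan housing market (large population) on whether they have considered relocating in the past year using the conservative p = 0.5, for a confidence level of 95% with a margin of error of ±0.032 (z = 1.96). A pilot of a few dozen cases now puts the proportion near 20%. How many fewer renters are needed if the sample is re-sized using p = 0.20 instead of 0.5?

Conservative (p = 0.5): n = 1.96² × 0.25 / 0.032² ≈ 937.89 → 938.
Using p = 0.20: p(1−p) = 0.1600, so n = 1.96² × 0.1600 / 0.032² ≈ 600.25 → 601.
Reduction: 938 − 601 = 337.

337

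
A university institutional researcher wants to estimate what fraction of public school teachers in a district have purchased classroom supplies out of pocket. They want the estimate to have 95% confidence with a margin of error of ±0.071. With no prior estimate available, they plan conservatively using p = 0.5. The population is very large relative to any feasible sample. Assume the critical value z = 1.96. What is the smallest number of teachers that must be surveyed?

191

With p = 0.5, p(1−p) = 0.25.
n = z²·p(1−p)/E² = 1.96² × 0.2500 / 0.071² = 3.8416 × 0.2500 / 0.005041 ≈ 190.52.
Rounding up gives n = 191.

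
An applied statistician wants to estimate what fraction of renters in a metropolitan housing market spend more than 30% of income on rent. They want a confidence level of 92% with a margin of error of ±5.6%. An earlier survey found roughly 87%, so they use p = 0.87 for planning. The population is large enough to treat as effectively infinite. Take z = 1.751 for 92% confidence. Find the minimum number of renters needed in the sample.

111

With p = 0.87, p(1−p) = 0.1131.
n = z²·p(1−p)/E² = 1.751² × 0.1131 / 0.056² = 3.0660 × 0.1131 / 0.003136 ≈ 110.58.
Rounding up gives n = 111.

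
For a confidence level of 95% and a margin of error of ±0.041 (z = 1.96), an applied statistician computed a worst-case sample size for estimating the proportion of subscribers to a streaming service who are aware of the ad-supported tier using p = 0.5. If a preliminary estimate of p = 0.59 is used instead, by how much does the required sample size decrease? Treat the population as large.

Conservative (p = 0.5): n = 1.96² × 0.25 / 0.041² ≈ 571.33 → 572.
Using p = 0.59: p(1−p) = 0.2419, so n = 1.96² × 0.2419 / 0.041² ≈ 552.82 → 553.
Reduction: 572 − 553 = 19.

19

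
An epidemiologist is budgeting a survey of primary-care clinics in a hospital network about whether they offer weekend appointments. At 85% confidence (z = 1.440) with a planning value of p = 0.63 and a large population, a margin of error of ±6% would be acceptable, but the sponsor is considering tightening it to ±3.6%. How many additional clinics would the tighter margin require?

238

At ±6%: n = 1.440² × 0.2331 / 0.060² ≈ 134.27 → 135.
At ±3.6%: n = 1.440² × 0.2331 / 0.036² ≈ 372.96 → 373.
Additional respondents: 373 − 135 = 238.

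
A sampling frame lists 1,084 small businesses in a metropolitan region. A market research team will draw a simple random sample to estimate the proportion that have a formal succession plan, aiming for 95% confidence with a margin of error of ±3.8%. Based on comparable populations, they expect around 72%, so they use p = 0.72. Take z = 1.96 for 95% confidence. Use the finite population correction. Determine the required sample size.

360

Unadjusted: n₀ = 1.96² × 0.72 × 0.28 / 0.038² ≈ 536.33, so n₀ = 537.
Finite population correction with N = 1,084: n = n₀ / (1 + (n₀−1)/N) = 537 / (1 + 536/1084) = 537 / 1.4945 ≈ 359.33.
Rounding up, n = 360.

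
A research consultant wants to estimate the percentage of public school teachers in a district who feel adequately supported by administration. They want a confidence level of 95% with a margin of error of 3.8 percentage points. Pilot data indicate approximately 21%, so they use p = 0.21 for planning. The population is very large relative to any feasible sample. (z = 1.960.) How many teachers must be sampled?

With p = 0.21, p(1−p) = 0.1659.
n = z²·p(1−p)/E² = 1.960² × 0.1659 / 0.038² = 3.8416 × 0.1659 / 0.001444 ≈ 441.36.
Rounding up gives n = 442.

442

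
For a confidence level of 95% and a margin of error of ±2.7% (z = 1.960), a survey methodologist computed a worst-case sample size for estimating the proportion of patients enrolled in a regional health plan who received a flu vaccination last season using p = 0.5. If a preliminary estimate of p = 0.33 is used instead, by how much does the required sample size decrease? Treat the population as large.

Conservative (p = 0.5): n = 1.960² × 0.25 / 0.027² ≈ 1317.42 → 1318.
Using p = 0.33: p(1−p) = 0.2211, so n = 1.960² × 0.2211 / 0.027² ≈ 1165.13 → 1166.
Reduction: 1318 − 1166 = 152.

152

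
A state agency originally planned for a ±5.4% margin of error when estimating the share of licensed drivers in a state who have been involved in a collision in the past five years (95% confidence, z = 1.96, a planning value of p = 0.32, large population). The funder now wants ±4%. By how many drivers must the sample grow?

At ±5.4%: n = 1.96² × 0.2176 / 0.054² ≈ 286.67 → 287.
At ±4%: n = 1.96² × 0.2176 / 0.040² ≈ 522.46 → 523.
Additional respondents: 523 − 287 = 236.

236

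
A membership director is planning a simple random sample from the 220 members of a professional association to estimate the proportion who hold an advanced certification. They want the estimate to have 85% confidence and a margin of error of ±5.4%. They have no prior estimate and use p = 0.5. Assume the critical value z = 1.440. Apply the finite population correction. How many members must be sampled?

Unadjusted: n₀ = 1.440² × 0.50 × 0.50 / 0.054² ≈ 177.78, so n₀ = 178.
Finite population correction with N = 220: n = n₀ / (1 + (n₀−1)/N) = 178 / (1 + 177/220) = 178 / 1.8045 ≈ 98.64.
Rounding up, n = 99.

99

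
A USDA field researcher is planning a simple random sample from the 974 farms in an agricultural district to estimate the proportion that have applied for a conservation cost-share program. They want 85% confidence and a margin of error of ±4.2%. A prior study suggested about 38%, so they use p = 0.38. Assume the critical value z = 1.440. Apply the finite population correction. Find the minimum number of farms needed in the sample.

216

Unadjusted: n₀ = 1.440² × 0.38 × 0.62 / 0.042² ≈ 276.95, so n₀ = 277.
Finite population correction with N = 974: n = n₀ / (1 + (n₀−1)/N) = 277 / (1 + 276/974) = 277 / 1.2834 ≈ 215.84.
Rounding up, n = 216.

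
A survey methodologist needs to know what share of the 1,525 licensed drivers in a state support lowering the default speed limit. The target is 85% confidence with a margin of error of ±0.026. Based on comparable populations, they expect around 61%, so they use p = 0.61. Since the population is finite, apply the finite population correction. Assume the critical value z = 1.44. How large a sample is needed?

Unadjusted: n₀ = 1.44² × 0.61 × 0.39 / 0.026² ≈ 729.75, so n₀ = 730.
Finite population correction with N = 1,525: n = n₀ / (1 + (n₀−1)/N) = 730 / (1 + 729/1525) = 730 / 1.4780 ≈ 493.90.
Rounding up, n = 494.

494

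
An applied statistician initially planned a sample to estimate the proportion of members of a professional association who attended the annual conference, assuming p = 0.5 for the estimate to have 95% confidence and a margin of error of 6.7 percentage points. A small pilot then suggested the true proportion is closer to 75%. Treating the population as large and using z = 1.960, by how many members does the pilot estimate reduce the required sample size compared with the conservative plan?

Conservative (p = 0.5): n = 1.960² × 0.25 / 0.067² ≈ 213.95 → 214.
Using p = 0.75: p(1−p) = 0.1875, so n = 1.960² × 0.1875 / 0.067² ≈ 160.46 → 161.
Reduction: 214 − 161 = 53.

53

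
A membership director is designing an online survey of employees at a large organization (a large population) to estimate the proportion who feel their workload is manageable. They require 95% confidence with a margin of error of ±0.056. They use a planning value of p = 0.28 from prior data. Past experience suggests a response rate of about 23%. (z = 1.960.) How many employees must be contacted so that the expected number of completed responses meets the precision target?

Completed interviews needed: n₀ = 1.960² × 0.2016 / 0.056² ≈ 246.96 → 247.
At a 23% response rate, contacts needed = 247 / 0.23 ≈ 1073.91 → 1074.

1074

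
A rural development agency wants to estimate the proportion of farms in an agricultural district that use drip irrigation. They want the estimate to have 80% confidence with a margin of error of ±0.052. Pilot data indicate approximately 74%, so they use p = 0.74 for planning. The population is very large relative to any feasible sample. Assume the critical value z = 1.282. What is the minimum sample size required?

With p = 0.74, p(1−p) = 0.1924.
n = z²·p(1−p)/E² = 1.282² × 0.1924 / 0.052² = 1.6435 × 0.1924 / 0.002704 ≈ 116.94.
Rounding up gives n = 117.

117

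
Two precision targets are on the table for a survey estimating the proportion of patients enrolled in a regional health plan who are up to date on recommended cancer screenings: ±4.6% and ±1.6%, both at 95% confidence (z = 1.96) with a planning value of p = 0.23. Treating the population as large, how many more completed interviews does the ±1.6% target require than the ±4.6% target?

At ±4.6%: n = 1.96² × 0.1771 / 0.046² ≈ 321.53 → 322.
At ±1.6%: n = 1.96² × 0.1771 / 0.016² ≈ 2657.61 → 2658.
Additional respondents: 2658 − 322 = 2336.

2336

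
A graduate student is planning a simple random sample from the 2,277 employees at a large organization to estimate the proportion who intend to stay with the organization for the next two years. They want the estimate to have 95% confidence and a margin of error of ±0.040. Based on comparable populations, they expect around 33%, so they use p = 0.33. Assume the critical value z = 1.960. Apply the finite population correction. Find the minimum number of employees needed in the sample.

Unadjusted: n₀ = 1.960² × 0.33 × 0.67 / 0.040² ≈ 530.86, so n₀ = 531.
Finite population correction with N = 2,277: n = n₀ / (1 + (n₀−1)/N) = 531 / (1 + 530/2277) = 531 / 1.2328 ≈ 430.74.
Rounding up, n = 431.

431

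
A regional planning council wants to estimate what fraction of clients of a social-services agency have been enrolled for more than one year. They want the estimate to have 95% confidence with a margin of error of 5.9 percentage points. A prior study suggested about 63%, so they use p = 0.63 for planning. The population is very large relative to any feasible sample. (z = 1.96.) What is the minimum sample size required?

With p = 0.63, p(1−p) = 0.2331.
n = z²·p(1−p)/E² = 1.96² × 0.2331 / 0.059² = 3.8416 × 0.2331 / 0.003481 ≈ 257.25.
Rounding up gives n = 258.

258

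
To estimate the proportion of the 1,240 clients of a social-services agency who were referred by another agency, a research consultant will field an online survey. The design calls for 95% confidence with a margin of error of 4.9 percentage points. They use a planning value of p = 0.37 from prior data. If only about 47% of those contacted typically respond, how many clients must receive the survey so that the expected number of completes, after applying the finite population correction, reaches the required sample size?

611

For 95% confidence, z = 1.96.
Completed interviews needed (unadjusted): n₀ = 1.96² × 0.2331 / 0.049² ≈ 372.96 → 373.
FPC for N = 1,240: n = 373 / (1 + 372/1240) = 373 / 1.3000 ≈ 286.92 → 287.
At a 47% response rate, contacts needed = 287 / 0.47 ≈ 610.64 → 611.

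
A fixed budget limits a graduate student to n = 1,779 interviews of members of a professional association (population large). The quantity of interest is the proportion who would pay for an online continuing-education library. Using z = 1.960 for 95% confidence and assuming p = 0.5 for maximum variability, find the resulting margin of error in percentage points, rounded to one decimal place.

2.3

SE(p̂) = √[p(1−p)/n] = √[0.2500/1779] = 0.01185.
E = z × SE = 1.960 × 0.01185 = 0.02323, or 2.3 percentage points.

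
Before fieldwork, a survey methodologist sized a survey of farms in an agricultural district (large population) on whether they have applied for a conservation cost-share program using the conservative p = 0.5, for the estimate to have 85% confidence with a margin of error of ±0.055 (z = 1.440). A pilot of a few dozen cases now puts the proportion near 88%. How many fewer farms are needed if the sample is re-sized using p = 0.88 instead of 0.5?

Conservative (p = 0.5): n = 1.440² × 0.25 / 0.055² ≈ 171.37 → 172.
Using p = 0.88: p(1−p) = 0.1056, so n = 1.440² × 0.1056 / 0.055² ≈ 72.39 → 73.
Reduction: 172 − 73 = 99.

99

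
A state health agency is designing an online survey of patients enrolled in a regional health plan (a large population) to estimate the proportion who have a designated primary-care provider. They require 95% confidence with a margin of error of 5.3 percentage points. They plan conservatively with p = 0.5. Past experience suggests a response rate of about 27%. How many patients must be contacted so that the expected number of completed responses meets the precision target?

1267

For 95% confidence, z = 1.960.
Completed interviews needed: n₀ = 1.960² × 0.2500 / 0.053² ≈ 341.90 → 342.
At a 27% response rate, contacts needed = 342 / 0.27 ≈ 1266.67 → 1267.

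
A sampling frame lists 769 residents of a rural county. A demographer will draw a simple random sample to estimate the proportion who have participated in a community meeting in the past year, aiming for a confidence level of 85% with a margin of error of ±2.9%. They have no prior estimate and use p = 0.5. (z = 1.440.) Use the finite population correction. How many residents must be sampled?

343

Unadjusted: n₀ = 1.440² × 0.50 × 0.50 / 0.029² ≈ 616.41, so n₀ = 617.
Finite population correction with N = 769: n = n₀ / (1 + (n₀−1)/N) = 617 / (1 + 616/769) = 617 / 1.8010 ≈ 342.58.
Rounding up, n = 343.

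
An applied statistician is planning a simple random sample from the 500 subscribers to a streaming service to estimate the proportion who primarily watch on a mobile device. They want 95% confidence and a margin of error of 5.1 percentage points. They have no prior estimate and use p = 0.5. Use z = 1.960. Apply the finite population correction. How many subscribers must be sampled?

213

Unadjusted: n₀ = 1.960² × 0.50 × 0.50 / 0.051² ≈ 369.24, so n₀ = 370.
Finite population correction with N = 500: n = n₀ / (1 + (n₀−1)/N) = 370 / (1 + 369/500) = 370 / 1.7380 ≈ 212.89.
Rounding up, n = 213.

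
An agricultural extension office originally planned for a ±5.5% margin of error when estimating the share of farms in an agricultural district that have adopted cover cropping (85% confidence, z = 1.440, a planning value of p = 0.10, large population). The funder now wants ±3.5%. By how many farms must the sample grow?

91

At ±5.5%: n = 1.440² × 0.0900 / 0.055² ≈ 61.69 → 62.
At ±3.5%: n = 1.440² × 0.0900 / 0.035² ≈ 152.35 → 153.
Additional respondents: 153 − 62 = 91.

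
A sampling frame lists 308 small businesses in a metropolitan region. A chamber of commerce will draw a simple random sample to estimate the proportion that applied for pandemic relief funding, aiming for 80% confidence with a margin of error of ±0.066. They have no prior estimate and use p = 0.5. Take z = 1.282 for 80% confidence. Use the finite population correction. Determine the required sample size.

Unadjusted: n₀ = 1.282² × 0.50 × 0.50 / 0.066² ≈ 94.33, so n₀ = 95.
Finite population correction with N = 308: n = n₀ / (1 + (n₀−1)/N) = 95 / (1 + 94/308) = 95 / 1.3052 ≈ 72.79.
Rounding up, n = 73.

73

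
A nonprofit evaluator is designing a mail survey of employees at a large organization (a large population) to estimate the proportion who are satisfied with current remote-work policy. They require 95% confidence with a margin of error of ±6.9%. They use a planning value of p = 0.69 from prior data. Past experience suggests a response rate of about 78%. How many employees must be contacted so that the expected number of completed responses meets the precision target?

For 95% confidence, z = 1.960.
Completed interviews needed: n₀ = 1.960² × 0.2139 / 0.069² ≈ 172.59 → 173.
At a 78% response rate, contacts needed = 173 / 0.78 ≈ 221.79 → 222.

222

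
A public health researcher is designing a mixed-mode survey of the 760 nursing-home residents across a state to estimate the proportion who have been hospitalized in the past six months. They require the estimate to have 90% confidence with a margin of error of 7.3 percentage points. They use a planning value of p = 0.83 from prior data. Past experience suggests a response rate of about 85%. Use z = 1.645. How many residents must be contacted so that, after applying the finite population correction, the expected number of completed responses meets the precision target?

Completed interviews needed (unadjusted): n₀ = 1.645² × 0.1411 / 0.073² ≈ 71.65 → 72.
FPC for N = 760: n = 72 / (1 + 71/760) = 72 / 1.0934 ≈ 65.85 → 66.
At an 85% response rate, contacts needed = 66 / 0.85 ≈ 77.65 → 78.

78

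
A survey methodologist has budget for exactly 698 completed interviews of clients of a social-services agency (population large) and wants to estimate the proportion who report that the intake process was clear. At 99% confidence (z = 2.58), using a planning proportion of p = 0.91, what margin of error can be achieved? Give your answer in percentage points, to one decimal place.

SE(p̂) = √[p(1−p)/n] = √[0.0819/698] = 0.01083.
E = z × SE = 2.58 × 0.01083 = 0.02795, or 2.8 percentage points.

2.8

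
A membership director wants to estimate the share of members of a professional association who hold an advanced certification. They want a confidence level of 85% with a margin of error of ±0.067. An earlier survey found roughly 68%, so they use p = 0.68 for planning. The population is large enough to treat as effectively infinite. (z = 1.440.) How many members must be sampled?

With p = 0.68, p(1−p) = 0.2176.
n = z²·p(1−p)/E² = 1.440² × 0.2176 / 0.067² = 2.0736 × 0.2176 / 0.004489 ≈ 100.52.
Rounding up gives n = 101.

101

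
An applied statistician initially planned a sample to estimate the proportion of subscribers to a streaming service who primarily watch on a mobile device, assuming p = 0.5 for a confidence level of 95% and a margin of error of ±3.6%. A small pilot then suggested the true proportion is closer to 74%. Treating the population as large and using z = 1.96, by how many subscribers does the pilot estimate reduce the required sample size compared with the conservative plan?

Conservative (p = 0.5): n = 1.96² × 0.25 / 0.036² ≈ 741.05 → 742.
Using p = 0.74: p(1−p) = 0.1924, so n = 1.96² × 0.1924 / 0.036² ≈ 570.31 → 571.
Reduction: 742 − 571 = 171.

171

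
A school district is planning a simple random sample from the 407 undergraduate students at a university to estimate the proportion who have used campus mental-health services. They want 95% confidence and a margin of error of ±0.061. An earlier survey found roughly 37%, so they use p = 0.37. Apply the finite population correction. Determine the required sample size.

152

For 95% confidence, z = 1.960.
Unadjusted: n₀ = 1.960² × 0.37 × 0.63 / 0.061² ≈ 240.65, so n₀ = 241.
Finite population correction with N = 407: n = n₀ / (1 + (n₀−1)/N) = 241 / (1 + 240/407) = 241 / 1.5897 ≈ 151.60.
Rounding up, n = 152.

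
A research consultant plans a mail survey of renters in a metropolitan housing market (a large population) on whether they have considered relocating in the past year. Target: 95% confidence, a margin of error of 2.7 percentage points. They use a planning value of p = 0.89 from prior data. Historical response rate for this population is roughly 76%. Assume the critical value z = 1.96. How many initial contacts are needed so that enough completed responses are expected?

Completed interviews needed: n₀ = 1.96² × 0.0979 / 0.027² ≈ 515.90 → 516.
At a 76% response rate, contacts needed = 516 / 0.76 ≈ 678.95 → 679.

679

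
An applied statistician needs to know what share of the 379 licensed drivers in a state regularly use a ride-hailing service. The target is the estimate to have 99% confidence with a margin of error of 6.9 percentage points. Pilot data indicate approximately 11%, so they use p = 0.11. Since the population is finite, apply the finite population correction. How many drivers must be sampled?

101

For 99% confidence, z = 2.58.
Unadjusted: n₀ = 2.58² × 0.11 × 0.89 / 0.069² ≈ 136.87, so n₀ = 137.
Finite population correction with N = 379: n = n₀ / (1 + (n₀−1)/N) = 137 / (1 + 136/379) = 137 / 1.3588 ≈ 100.82.
Rounding up, n = 101.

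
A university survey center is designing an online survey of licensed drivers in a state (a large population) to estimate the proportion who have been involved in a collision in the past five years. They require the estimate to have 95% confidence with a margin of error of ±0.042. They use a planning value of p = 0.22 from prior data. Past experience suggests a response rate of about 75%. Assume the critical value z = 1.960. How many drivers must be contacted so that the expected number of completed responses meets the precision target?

Completed interviews needed: n₀ = 1.960² × 0.1716 / 0.042² ≈ 373.71 → 374.
At a 75% response rate, contacts needed = 374 / 0.75 ≈ 498.67 → 499.

499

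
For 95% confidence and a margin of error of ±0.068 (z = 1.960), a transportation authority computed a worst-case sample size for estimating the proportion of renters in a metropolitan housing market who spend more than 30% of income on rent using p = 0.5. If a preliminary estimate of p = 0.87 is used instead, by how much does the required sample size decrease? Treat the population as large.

114

Conservative (p = 0.5): n = 1.960² × 0.25 / 0.068² ≈ 207.70 → 208.
Using p = 0.87: p(1−p) = 0.1131, so n = 1.960² × 0.1131 / 0.068² ≈ 93.96 → 94.
Reduction: 208 − 94 = 114.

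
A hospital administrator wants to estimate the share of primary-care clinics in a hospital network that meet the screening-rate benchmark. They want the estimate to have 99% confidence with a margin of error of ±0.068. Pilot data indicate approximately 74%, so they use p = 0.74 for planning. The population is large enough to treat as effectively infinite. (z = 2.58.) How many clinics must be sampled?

With p = 0.74, p(1−p) = 0.1924.
n = z²·p(1−p)/E² = 2.58² × 0.1924 / 0.068² = 6.6564 × 0.1924 / 0.004624 ≈ 276.97.
Rounding up gives n = 277.

277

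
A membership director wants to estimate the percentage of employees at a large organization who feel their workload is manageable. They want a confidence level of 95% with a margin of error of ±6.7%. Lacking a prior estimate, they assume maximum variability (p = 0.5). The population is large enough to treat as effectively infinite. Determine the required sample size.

214

For 95% confidence, z = 1.96.
With p = 0.5, p(1−p) = 0.25.
n = z²·p(1−p)/E² = 1.96² × 0.2500 / 0.067² = 3.8416 × 0.2500 / 0.004489 ≈ 213.95.
Rounding up gives n = 214.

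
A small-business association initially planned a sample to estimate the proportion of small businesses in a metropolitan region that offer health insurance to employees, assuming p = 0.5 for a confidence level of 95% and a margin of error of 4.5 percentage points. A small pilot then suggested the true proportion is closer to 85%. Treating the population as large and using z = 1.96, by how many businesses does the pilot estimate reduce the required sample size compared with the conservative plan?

233

Conservative (p = 0.5): n = 1.96² × 0.25 / 0.045² ≈ 474.27 → 475.
Using p = 0.85: p(1−p) = 0.1275, so n = 1.96² × 0.1275 / 0.045² ≈ 241.88 → 242.
Reduction: 475 − 242 = 233.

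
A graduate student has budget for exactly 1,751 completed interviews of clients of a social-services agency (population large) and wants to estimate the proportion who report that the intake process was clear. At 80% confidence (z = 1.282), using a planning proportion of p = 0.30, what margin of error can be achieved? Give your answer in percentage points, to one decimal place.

SE(p̂) = √[p(1−p)/n] = √[0.2100/1751] = 0.01095.
E = z × SE = 1.282 × 0.01095 = 0.01404, or 1.4 percentage points.

1.4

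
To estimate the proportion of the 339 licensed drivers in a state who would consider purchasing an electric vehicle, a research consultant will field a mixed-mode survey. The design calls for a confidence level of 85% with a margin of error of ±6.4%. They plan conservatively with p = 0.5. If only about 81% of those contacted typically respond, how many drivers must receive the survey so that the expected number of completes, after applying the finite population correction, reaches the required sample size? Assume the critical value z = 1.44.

Completed interviews needed (unadjusted): n₀ = 1.44² × 0.2500 / 0.064² ≈ 126.56 → 127.
FPC for N = 339: n = 127 / (1 + 126/339) = 127 / 1.3717 ≈ 92.59 → 93.
At an 81% response rate, contacts needed = 93 / 0.81 ≈ 114.81 → 115.

115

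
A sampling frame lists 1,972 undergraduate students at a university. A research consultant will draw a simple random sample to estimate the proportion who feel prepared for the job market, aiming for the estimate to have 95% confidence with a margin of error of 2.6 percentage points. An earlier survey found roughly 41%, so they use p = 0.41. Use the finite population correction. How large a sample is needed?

For 95% confidence, z = 1.960.
Unadjusted: n₀ = 1.960² × 0.41 × 0.59 / 0.026² ≈ 1374.68, so n₀ = 1375.
Finite population correction with N = 1,972: n = n₀ / (1 + (n₀−1)/N) = 1375 / (1 + 1374/1972) = 1375 / 1.6968 ≈ 810.37.
Rounding up, n = 811.

811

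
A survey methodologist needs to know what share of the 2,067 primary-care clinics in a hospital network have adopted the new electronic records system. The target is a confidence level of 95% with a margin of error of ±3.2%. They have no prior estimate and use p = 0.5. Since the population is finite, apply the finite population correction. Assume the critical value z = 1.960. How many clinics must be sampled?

646

Unadjusted: n₀ = 1.960² × 0.50 × 0.50 / 0.032² ≈ 937.89, so n₀ = 938.
Finite population correction with N = 2,067: n = n₀ / (1 + (n₀−1)/N) = 938 / (1 + 937/2067) = 938 / 1.4533 ≈ 645.42.
Rounding up, n = 646.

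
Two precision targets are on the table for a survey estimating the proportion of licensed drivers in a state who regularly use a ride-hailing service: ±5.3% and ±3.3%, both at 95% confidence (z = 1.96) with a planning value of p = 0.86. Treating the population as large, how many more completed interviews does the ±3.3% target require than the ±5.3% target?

At ±5.3%: n = 1.96² × 0.1204 / 0.053² ≈ 164.66 → 165.
At ±3.3%: n = 1.96² × 0.1204 / 0.033² ≈ 424.73 → 425.
Additional respondents: 425 − 165 = 260.

260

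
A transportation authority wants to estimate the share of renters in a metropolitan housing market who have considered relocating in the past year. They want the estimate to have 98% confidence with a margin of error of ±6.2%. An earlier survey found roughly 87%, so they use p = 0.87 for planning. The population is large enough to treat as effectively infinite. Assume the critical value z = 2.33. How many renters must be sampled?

160

With p = 0.87, p(1−p) = 0.1131.
n = z²·p(1−p)/E² = 2.33² × 0.1131 / 0.062² = 5.4289 × 0.1131 / 0.003844 ≈ 159.73.
Rounding up gives n = 160.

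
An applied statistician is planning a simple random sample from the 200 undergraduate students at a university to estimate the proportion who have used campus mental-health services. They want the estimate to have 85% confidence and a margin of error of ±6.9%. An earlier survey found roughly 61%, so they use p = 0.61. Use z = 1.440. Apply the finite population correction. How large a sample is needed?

Unadjusted: n₀ = 1.440² × 0.61 × 0.39 / 0.069² ≈ 103.61, so n₀ = 104.
Finite population correction with N = 200: n = n₀ / (1 + (n₀−1)/N) = 104 / (1 + 103/200) = 104 / 1.5150 ≈ 68.65.
Rounding up, n = 69.

69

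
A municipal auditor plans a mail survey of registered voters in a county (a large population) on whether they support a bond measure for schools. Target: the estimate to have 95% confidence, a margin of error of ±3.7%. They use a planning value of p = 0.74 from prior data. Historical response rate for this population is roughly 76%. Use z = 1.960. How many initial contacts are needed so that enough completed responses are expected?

Completed interviews needed: n₀ = 1.960² × 0.1924 / 0.037² ≈ 539.90 → 540.
At a 76% response rate, contacts needed = 540 / 0.76 ≈ 710.53 → 711.

711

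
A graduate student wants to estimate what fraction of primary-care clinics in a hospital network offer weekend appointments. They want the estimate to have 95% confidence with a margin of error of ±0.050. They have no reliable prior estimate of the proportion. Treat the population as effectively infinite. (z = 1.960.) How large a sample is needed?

385

With no prior estimate, use p = 0.5, giving p(1−p) = 0.25.
n = z²·p(1−p)/E² = 1.960² × 0.2500 / 0.050² = 3.8416 × 0.2500 / 0.002500 ≈ 384.16.
Rounding up gives n = 385.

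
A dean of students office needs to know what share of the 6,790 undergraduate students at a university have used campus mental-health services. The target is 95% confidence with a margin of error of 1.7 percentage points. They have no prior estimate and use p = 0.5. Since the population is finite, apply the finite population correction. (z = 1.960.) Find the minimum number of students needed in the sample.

Unadjusted: n₀ = 1.960² × 0.50 × 0.50 / 0.017² ≈ 3323.18, so n₀ = 3324.
Finite population correction with N = 6,790: n = n₀ / (1 + (n₀−1)/N) = 3324 / (1 + 3323/6790) = 3324 / 1.4894 ≈ 2231.78.
Rounding up, n = 2232.

2232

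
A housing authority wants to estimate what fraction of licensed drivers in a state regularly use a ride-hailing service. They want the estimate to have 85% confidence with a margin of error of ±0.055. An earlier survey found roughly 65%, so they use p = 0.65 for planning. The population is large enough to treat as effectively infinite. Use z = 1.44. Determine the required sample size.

156

With p = 0.65, p(1−p) = 0.2275.
n = z²·p(1−p)/E² = 1.44² × 0.2275 / 0.055² = 2.0736 × 0.2275 / 0.003025 ≈ 155.95.
Rounding up gives n = 156.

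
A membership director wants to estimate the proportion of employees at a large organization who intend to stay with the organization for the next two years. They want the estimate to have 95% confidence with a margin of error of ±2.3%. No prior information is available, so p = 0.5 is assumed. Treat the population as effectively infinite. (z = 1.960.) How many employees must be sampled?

1816

With p = 0.5, p(1−p) = 0.25.
n = z²·p(1−p)/E² = 1.960² × 0.2500 / 0.023² = 3.8416 × 0.2500 / 0.000529 ≈ 1815.50.
Rounding up gives n = 1816.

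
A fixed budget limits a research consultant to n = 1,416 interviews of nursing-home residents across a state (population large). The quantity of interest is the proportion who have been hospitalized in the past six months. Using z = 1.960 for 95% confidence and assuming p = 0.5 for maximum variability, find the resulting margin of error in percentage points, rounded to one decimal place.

2.6

SE(p̂) = √[p(1−p)/n] = √[0.2500/1416] = 0.01329.
E = z × SE = 1.960 × 0.01329 = 0.02604, or 2.6 percentage points.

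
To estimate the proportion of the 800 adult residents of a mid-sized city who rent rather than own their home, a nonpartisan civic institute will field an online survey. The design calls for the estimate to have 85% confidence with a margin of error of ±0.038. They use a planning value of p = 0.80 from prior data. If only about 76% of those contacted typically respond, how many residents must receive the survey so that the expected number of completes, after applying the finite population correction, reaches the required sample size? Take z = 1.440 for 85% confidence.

236

Completed interviews needed (unadjusted): n₀ = 1.440² × 0.1600 / 0.038² ≈ 229.76 → 230.
FPC for N = 800: n = 230 / (1 + 229/800) = 230 / 1.2862 ≈ 178.81 → 179.
At a 76% response rate, contacts needed = 179 / 0.76 ≈ 235.53 → 236.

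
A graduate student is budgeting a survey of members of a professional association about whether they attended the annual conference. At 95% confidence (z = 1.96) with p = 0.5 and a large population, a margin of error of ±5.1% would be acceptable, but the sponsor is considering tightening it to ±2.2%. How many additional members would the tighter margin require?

At ±5.1%: n = 1.96² × 0.2500 / 0.051² ≈ 369.24 → 370.
At ±2.2%: n = 1.96² × 0.2500 / 0.022² ≈ 1984.30 → 1985.
Additional respondents: 1985 − 370 = 1615.

1615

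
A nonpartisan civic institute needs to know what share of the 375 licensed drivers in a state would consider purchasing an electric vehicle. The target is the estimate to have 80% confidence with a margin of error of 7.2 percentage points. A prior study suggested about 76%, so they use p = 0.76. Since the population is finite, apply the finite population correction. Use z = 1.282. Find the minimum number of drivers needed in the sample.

51

Unadjusted: n₀ = 1.282² × 0.76 × 0.24 / 0.072² ≈ 57.83, so n₀ = 58.
Finite population correction with N = 375: n = n₀ / (1 + (n₀−1)/N) = 58 / (1 + 57/375) = 58 / 1.1520 ≈ 50.35.
Rounding up, n = 51.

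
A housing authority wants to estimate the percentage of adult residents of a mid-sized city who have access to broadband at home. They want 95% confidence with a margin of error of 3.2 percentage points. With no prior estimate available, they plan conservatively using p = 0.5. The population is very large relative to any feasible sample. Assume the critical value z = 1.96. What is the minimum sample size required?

With p = 0.5, p(1−p) = 0.25.
n = z²·p(1−p)/E² = 1.96² × 0.2500 / 0.032² = 3.8416 × 0.2500 / 0.001024 ≈ 937.89.
Rounding up gives n = 938.

938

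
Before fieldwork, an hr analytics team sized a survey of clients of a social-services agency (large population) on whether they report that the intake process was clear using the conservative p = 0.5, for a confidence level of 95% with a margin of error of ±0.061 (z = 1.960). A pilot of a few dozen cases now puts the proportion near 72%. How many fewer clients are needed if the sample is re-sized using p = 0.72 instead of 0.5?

50

Conservative (p = 0.5): n = 1.960² × 0.25 / 0.061² ≈ 258.10 → 259.
Using p = 0.72: p(1−p) = 0.2016, so n = 1.960² × 0.2016 / 0.061² ≈ 208.13 → 209.
Reduction: 259 − 209 = 50.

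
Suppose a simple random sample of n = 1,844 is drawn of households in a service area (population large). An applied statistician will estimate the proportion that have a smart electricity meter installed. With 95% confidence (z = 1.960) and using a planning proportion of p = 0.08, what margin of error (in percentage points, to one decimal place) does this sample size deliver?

1.2

SE(p̂) = √[p(1−p)/n] = √[0.0736/1844] = 0.00632.
E = z × SE = 1.960 × 0.00632 = 0.01238, or 1.2 percentage points.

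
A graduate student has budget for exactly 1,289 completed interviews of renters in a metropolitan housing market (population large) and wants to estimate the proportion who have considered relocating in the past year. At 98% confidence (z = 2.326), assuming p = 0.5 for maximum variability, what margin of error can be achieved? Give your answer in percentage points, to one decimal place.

3.2

SE(p̂) = √[p(1−p)/n] = √[0.2500/1289] = 0.01393.
E = z × SE = 2.326 × 0.01393 = 0.03239, or 3.2 percentage points.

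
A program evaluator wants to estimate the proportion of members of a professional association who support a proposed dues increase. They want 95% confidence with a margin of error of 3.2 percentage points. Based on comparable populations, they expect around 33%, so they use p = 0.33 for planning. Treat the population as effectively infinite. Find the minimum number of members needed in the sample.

For 95% confidence, z = 1.960.
With p = 0.33, p(1−p) = 0.2211.
n = z²·p(1−p)/E² = 1.960² × 0.2211 / 0.032² = 3.8416 × 0.2211 / 0.001024 ≈ 829.47.
Rounding up gives n = 830.

830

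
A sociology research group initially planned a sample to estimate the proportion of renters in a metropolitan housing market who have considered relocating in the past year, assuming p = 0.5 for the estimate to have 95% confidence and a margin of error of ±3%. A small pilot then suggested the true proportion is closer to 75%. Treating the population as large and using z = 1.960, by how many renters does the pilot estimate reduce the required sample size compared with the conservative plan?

Conservative (p = 0.5): n = 1.960² × 0.25 / 0.030² ≈ 1067.11 → 1068.
Using p = 0.75: p(1−p) = 0.1875, so n = 1.960² × 0.1875 / 0.030² ≈ 800.33 → 801.
Reduction: 1068 − 801 = 267.

267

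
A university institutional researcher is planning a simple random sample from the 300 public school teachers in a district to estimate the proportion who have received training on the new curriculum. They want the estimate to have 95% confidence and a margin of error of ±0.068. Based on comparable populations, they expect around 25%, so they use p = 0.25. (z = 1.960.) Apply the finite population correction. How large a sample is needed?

103

Unadjusted: n₀ = 1.960² × 0.25 × 0.75 / 0.068² ≈ 155.77, so n₀ = 156.
Finite population correction with N = 300: n = n₀ / (1 + (n₀−1)/N) = 156 / (1 + 155/300) = 156 / 1.5167 ≈ 102.86.
Rounding up, n = 103.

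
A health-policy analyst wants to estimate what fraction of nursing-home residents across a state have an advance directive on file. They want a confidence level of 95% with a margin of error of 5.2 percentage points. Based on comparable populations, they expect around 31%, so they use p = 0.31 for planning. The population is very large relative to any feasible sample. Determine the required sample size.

304

For 95% confidence, z = 1.960.
With p = 0.31, p(1−p) = 0.2139.
n = z²·p(1−p)/E² = 1.960² × 0.2139 / 0.052² = 3.8416 × 0.2139 / 0.002704 ≈ 303.89.
Rounding up gives n = 304.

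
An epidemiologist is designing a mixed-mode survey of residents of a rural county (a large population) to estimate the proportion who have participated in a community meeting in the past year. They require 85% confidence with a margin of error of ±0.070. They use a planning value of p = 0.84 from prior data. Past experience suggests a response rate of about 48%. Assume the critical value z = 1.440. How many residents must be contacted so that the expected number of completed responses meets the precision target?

119

Completed interviews needed: n₀ = 1.440² × 0.1344 / 0.070² ≈ 56.88 → 57.
At a 48% response rate, contacts needed = 57 / 0.48 ≈ 118.75 → 119.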